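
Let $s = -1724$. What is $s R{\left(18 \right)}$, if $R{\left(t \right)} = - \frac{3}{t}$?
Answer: $\frac{862}{3} \approx 287.33$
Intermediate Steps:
$s R{\left(18 \right)} = - 1724 \left(- \frac{3}{18}\right) = - 1724 \left(\left(-3\right) \frac{1}{18}\right) = \left(-1724\right) \left(- \frac{1}{6}\right) = \frac{862}{3}$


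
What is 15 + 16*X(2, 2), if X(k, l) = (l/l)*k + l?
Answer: 79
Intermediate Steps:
X(k, l) = k + l (X(k, l) = 1*k + l = k + l)
15 + 16*X(2, 2) = 15 + 16*(2 + 2) = 15 + 16*4 = 15 + 64 = 79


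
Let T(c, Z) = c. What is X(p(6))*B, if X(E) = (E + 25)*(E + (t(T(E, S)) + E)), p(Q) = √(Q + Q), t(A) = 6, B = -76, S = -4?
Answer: -13224 - 8512*√3 ≈ -27967.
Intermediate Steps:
p(Q) = √2*√Q (p(Q) = √(2*Q) = √2*√Q)
X(E) = (6 + 2*E)*(25 + E) (X(E) = (E + 25)*(E + (6 + E)) = (25 + E)*(6 + 2*E) = (6 + 2*E)*(25 + E))
X(p(6))*B = (150 + 2*(√2*√6)² + 56*(√2*√6))*(-76) = (150 + 2*(2*√3)² + 56*(2*√3))*(-76) = (150 + 2*12 + 112*√3)*(-76) = (150 + 24 + 112*√3)*(-76) = (174 + 112*√3)*(-76) = -13224 - 8512*√3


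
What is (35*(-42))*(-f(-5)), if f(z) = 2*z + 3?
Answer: -10290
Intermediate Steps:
f(z) = 3 + 2*z
(35*(-42))*(-f(-5)) = (35*(-42))*(-(3 + 2*(-5))) = -(-1470)*(3 - 10) = -(-1470)*(-7) = -1470*7 = -10290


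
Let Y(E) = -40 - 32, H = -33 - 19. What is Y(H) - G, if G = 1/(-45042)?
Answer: -3243023/45042 ≈ -72.000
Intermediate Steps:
H = -52
Y(E) = -72
G = -1/45042 ≈ -2.2202e-5
Y(H) - G = -72 - 1*(-1/45042) = -72 + 1/45042 = -3243023/45042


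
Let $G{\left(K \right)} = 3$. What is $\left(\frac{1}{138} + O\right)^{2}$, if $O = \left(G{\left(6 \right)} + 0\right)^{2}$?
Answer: $\frac{1545049}{19044} \approx 81.13$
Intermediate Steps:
$O = 9$ ($O = \left(3 + 0\right)^{2} = 3^{2} = 9$)
$\left(\frac{1}{138} + O\right)^{2} = \left(\frac{1}{138} + 9\right)^{2} = \left(\frac{1243}{138}\right)^{2} = \frac{1545049}{19044}$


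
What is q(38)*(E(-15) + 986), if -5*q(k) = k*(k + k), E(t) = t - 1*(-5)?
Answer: -2818688/5 ≈ -5.6374e+5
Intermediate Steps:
E(t) = 5 + t (E(t) = t + 5 = 5 + t)
q(k) = -2*k²/5 (q(k) = -k*(k + k)/5 = -k*2*k/5 = -2*k²/5)
q(38)*(E(-15) + 986) = (-⅖*38²)*((5 - 15) + 986) = (-⅖*1444)*(-10 + 986) = -2888/5*976 = -2818688/5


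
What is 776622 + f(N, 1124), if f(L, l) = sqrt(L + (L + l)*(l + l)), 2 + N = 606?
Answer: 776622 + 2*sqrt(971287) ≈ 7.7859e+5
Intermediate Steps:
N = 604 (N = -2 + 606 = 604)
f(L, l) = sqrt(L + 2*l*(L + l)) (f(L, l) = sqrt(L + (L + l)*(2*l)) = sqrt(L + 2*l*(L + l)))
776622 + f(N, 1124) = 776622 + sqrt(604 + 2*1124**2 + 2*604*1124) = 776622 + sqrt(604 + 2*1263376 + 1357792) = 776622 + sqrt(604 + 2526752 + 1357792) = 776622 + sqrt(3885148) = 776622 + 2*sqrt(971287)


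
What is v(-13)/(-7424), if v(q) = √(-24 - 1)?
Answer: -5*I/7424 ≈ -0.00067349*I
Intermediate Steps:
v(q) = 5*I (v(q) = √(-25) = 5*I)
v(-13)/(-7424) = (5*I)/(-7424) = (5*I)*(-1/7424) = -5*I/7424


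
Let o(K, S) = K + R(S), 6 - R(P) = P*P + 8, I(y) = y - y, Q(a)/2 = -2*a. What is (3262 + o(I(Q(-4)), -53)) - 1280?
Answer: -829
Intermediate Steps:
Q(a) = -4*a (Q(a) = 2*(-2*a) = -4*a)
I(y) = 0
R(P) = -2 - P**2 (R(P) = 6 - (P*P + 8) = 6 - (P**2 + 8) = 6 - (8 + P**2) = 6 + (-8 - P**2) = -2 - P**2)
o(K, S) = -2 + K - S**2 (o(K, S) = K + (-2 - S**2) = -2 + K - S**2)
(3262 + o(I(Q(-4)), -53)) - 1280 = (3262 + (-2 + 0 - 1*(-53)**2)) - 1280 = (3262 + (-2 + 0 - 1*2809)) - 1280 = (3262 + (-2 + 0 - 2809)) - 1280 = (3262 - 2811) - 1280 = 451 - 1280 = -829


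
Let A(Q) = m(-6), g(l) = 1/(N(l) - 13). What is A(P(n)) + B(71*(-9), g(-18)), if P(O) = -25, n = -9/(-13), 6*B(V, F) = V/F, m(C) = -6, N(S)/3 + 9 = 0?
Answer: 4254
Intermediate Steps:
N(S) = -27 (N(S) = -27 + 3*0 = -27 + 0 = -27)
g(l) = -1/40 (g(l) = 1/(-27 - 13) = 1/(-40) = -1/40)
B(V, F) = V/(6*F) (B(V, F) = (V/F)/6 = V/(6*F))
n = 9/13 (n = -9*(-1/13) = 9/13 ≈ 0.69231)
A(Q) = -6
A(P(n)) + B(71*(-9), g(-18)) = -6 + (71*(-9))/(6*(-1/40)) = -6 + (1/6)*(-639)*(-40) = -6 + 4260 = 4254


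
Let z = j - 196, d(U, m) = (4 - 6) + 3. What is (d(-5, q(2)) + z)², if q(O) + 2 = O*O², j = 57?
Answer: 19044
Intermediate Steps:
q(O) = -2 + O³ (q(O) = -2 + O*O² = -2 + O³)
d(U, m) = 1 (d(U, m) = -2 + 3 = 1)
z = -139 (z = 57 - 196 = -139)
(d(-5, q(2)) + z)² = (1 - 139)² = (-138)² = 19044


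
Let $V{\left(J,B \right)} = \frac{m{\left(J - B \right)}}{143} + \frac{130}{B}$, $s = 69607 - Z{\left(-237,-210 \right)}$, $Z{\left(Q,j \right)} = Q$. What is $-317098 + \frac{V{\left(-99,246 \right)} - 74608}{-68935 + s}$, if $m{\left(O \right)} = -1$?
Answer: $- \frac{5071202251238}{15988401} \approx -3.1718 \cdot 10^{5}$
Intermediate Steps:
$s = 69844$ ($s = 69607 - -237 = 69607 + 237 = 69844$)
$V{\left(J,B \right)} = - \frac{1}{143} + \frac{130}{B}$
$-317098 + \frac{V{\left(-99,246 \right)} - 74608}{-68935 + s} = -317098 + \frac{\frac{18590 - 246}{143 \cdot 246} - 74608}{-68935 + 69844} = -317098 + \frac{\frac{1}{143} \cdot \frac{1}{246} \left(18590 - 246\right) - 74608}{909} = -317098 + \left(\frac{1}{143} \cdot \frac{1}{246} \cdot 18344 - 74608\right) \frac{1}{909} = -317098 + \left(\frac{9172}{17589} - 74608\right) \frac{1}{909} = -317098 - \frac{1312270940}{15988401} = - \frac{5071202251238}{15988401}$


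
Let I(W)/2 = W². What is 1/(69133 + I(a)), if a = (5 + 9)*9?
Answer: 1/100885 ≈ 9.9123e-6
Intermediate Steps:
a = 126 (a = 14*9 = 126)
I(W) = 2*W²
1/(69133 + I(a)) = 1/(69133 + 2*126²) = 1/(69133 + 2*15876) = 1/(69133 + 31752) = 1/100885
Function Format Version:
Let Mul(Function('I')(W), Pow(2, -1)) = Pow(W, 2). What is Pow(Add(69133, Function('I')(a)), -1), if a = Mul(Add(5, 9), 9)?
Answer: Rational(1, 100885) ≈ 9.9123e-6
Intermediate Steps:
a = 126 (a = Mul(14, 9) = 126)
Function('I')(W) = Mul(2, Pow(W, 2))
Pow(Add(69133, Function('I')(a)), -1) = Pow(Add(69133, Mul(2, Pow(126, 2))), -1) = Pow(Add(69133, Mul(2, 15876)), -1) = Pow(Add(69133, 31752), -1) = Pow(100885, -1) = Rational(1, 100885)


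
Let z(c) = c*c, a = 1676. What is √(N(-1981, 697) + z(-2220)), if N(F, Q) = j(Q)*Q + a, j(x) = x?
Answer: 3*√601765 ≈ 2327.2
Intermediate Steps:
N(F, Q) = 1676 + Q² (N(F, Q) = Q*Q + 1676 = Q² + 1676 = 1676 + Q²)
z(c) = c²
√(N(-1981, 697) + z(-2220)) = √((1676 + 697²) + (-2220)²) = √((1676 + 485809) + 4928400) = √(487485 + 4928400) = √5415885 = 3*√601765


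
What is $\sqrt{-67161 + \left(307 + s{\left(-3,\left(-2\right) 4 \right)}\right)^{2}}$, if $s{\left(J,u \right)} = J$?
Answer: $\sqrt{25255} \approx 158.92$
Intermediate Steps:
$\sqrt{-67161 + \left(307 + s{\left(-3,\left(-2\right) 4 \right)}\right)^{2}} = \sqrt{-67161 + \left(307 - 3\right)^{2}} = \sqrt{-67161 + 304^{2}} = \sqrt{-67161 + 92416} = \sqrt{25255}$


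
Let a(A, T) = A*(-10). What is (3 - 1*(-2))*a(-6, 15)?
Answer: 300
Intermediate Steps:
a(A, T) = -10*A
(3 - 1*(-2))*a(-6, 15) = (3 - 1*(-2))*(-10*(-6)) = (3 + 2)*60 = 5*60 = 300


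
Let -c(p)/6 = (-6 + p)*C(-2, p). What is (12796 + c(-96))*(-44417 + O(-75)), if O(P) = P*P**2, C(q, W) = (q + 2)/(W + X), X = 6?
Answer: -5966672432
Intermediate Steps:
C(q, W) = (2 + q)/(6 + W) (C(q, W) = (q + 2)/(W + 6) = (2 + q)/(6 + W))
O(P) = P**3
c(p) = 0 (c(p) = -6*(-6 + p)*(2 - 2)/(6 + p) = -6*(-6 + p)*0/(6 + p) = -6*(-6 + p)*0 = -6*0 = 0)
(12796 + c(-96))*(-44417 + O(-75)) = (12796 + 0)*(-44417 + (-75)**3) = 12796*(-44417 - 421875) = 12796*(-466292) = -5966672432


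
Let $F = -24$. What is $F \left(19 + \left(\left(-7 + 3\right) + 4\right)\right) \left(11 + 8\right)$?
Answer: $-8664$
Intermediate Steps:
$F \left(19 + \left(\left(-7 + 3\right) + 4\right)\right) \left(11 + 8\right) = - 24 \left(19 + \left(\left(-7 + 3\right) + 4\right)\right) \left(11 + 8\right) = - 24 \left(19 + \left(-4 + 4\right)\right) 19 = - 24 \left(19 + 0\right) 19 = \left(-24\right) 19 \cdot 19 = \left(-456\right) 19 = -8664$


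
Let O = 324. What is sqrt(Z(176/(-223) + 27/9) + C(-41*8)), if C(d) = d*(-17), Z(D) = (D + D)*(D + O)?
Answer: 17*sqrt(1207666)/223 ≈ 83.776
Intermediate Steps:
Z(D) = 2*D*(324 + D) (Z(D) = (D + D)*(D + 324) = (2*D)*(324 + D) = 2*D*(324 + D))
C(d) = -17*d
sqrt(Z(176/(-223) + 27/9) + C(-41*8)) = sqrt(2*(176/(-223) + 27/9)*(324 + (176/(-223) + 27/9)) - (-697)*8) = sqrt(2*(176*(-1/223) + 27*(1/9))*(324 + (176*(-1/223) + 27*(1/9))) - 17*(-328)) = sqrt(2*(-176/223 + 3)*(324 + (-176/223 + 3)) + 5576) = sqrt(2*(493/223)*(324 + 493/223) + 5576) = sqrt(2*(493/223)*(72745/223) + 5576) = sqrt(71726570/49729 + 5576) = sqrt(349015474/49729) = 17*sqrt(1207666)/223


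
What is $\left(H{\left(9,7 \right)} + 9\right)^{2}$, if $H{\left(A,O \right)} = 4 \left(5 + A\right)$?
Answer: $4225$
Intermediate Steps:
$H{\left(A,O \right)} = 20 + 4 A$
$\left(H{\left(9,7 \right)} + 9\right)^{2} = \left(\left(20 + 4 \cdot 9\right) + 9\right)^{2} = \left(\left(20 + 36\right) + 9\right)^{2} = \left(56 + 9\right)^{2} = 65^{2} = 4225$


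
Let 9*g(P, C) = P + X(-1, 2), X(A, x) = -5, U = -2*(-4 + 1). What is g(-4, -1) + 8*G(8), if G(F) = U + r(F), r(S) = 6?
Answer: 95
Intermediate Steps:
U = 6 (U = -2*(-3) = 6)
g(P, C) = -5/9 + P/9 (g(P, C) = (P - 5)/9 = (-5 + P)/9 = -5/9 + P/9)
G(F) = 12 (G(F) = 6 + 6 = 12)
g(-4, -1) + 8*G(8) = (-5/9 + (⅑)*(-4)) + 8*12 = (-5/9 - 4/9) + 96 = -1 + 96 = 95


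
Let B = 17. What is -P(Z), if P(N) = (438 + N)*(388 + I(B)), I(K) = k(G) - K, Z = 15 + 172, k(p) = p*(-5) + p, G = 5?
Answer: -219375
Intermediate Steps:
k(p) = -4*p (k(p) = -5*p + p = -4*p)
Z = 187
I(K) = -20 - K (I(K) = -4*5 - K = -20 - K)
P(N) = 153738 + 351*N (P(N) = (438 + N)*(388 + (-20 - 1*17)) = (438 + N)*(388 + (-20 - 17)) = (438 + N)*(388 - 37) = (438 + N)*351 = 153738 + 351*N)
-P(Z) = -(153738 + 351*187) = -(153738 + 65637) = -1*219375 = -219375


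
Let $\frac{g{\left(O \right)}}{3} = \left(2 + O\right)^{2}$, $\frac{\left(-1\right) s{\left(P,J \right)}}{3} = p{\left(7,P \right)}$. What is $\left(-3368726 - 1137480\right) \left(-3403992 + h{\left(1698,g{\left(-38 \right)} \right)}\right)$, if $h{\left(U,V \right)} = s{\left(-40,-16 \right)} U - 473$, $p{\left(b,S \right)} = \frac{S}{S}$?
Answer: $15364175223154$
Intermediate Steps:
$p{\left(b,S \right)} = 1$
$s{\left(P,J \right)} = -3$ ($s{\left(P,J \right)} = \left(-3\right) 1 = -3$)
$g{\left(O \right)} = 3 \left(2 + O\right)^{2}$
$h{\left(U,V \right)} = -473 - 3 U$ ($h{\left(U,V \right)} = - 3 U - 473 = -473 - 3 U$)
$\left(-3368726 - 1137480\right) \left(-3403992 + h{\left(1698,g{\left(-38 \right)} \right)}\right) = \left(-3368726 - 1137480\right) \left(-3403992 - 5567\right) = - 4506206 \left(-3403992 - 5567\right) = \left(-4506206\right) \left(-3409559\right) = 15364175223154$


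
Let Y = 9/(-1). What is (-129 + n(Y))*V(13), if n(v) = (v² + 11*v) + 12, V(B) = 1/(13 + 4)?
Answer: -135/17 ≈ -7.9412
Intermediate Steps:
Y = -9 (Y = 9*(-1) = -9)
V(B) = 1/17
n(v) = 12 + v² + 11*v
(-129 + n(Y))*V(13) = (-129 + (12 + (-9)² + 11*(-9)))*(1/17) = (-129 + (12 + 81 - 99))*(1/17) = (-129 - 6)*(1/17) = -135*1/17 = -135/17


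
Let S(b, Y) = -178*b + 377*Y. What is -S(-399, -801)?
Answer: 230955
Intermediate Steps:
-S(-399, -801) = -(-178*(-399) + 377*(-801)) = -(71022 - 301977) = -1*(-230955) = 230955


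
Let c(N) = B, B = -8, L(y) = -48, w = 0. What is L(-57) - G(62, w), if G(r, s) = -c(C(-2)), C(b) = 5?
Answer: -56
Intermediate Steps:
c(N) = -8
G(r, s) = 8 (G(r, s) = -1*(-8) = 8)
L(-57) - G(62, w) = -48 - 1*8 = -48 - 8 = -56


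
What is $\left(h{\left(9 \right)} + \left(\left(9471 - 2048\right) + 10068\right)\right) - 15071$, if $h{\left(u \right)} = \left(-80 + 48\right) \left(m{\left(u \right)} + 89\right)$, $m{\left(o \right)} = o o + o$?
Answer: $-3308$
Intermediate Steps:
$m{\left(o \right)} = o + o^{2}$ ($m{\left(o \right)} = o^{2} + o = o + o^{2}$)
$h{\left(u \right)} = -2848 - 32 u \left(1 + u\right)$ ($h{\left(u \right)} = \left(-80 + 48\right) \left(u \left(1 + u\right) + 89\right) = - 32 \left(89 + u \left(1 + u\right)\right) = -2848 - 32 u \left(1 + u\right)$)
$\left(h{\left(9 \right)} + \left(\left(9471 - 2048\right) + 10068\right)\right) - 15071 = \left(\left(-2848 - 288 \left(1 + 9\right)\right) + \left(\left(9471 - 2048\right) + 10068\right)\right) - 15071 = \left(\left(-2848 - 288 \cdot 10\right) + \left(7423 + 10068\right)\right) - 15071 = \left(\left(-2848 - 2880\right) + 17491\right) - 15071 = \left(-5728 + 17491\right) - 15071 = 11763 - 15071 = -3308$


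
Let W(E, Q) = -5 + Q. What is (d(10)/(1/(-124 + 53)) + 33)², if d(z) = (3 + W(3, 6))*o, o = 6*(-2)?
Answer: 11840481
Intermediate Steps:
o = -12
d(z) = -48 (d(z) = (3 + (-5 + 6))*(-12) = (3 + 1)*(-12) = 4*(-12) = -48)
(d(10)/(1/(-124 + 53)) + 33)² = (-48/(1/(-124 + 53)) + 33)² = (-48/(1/(-71)) + 33)² = (-48/(-1/71) + 33)² = (-48*(-71) + 33)² = (3408 + 33)² = 3441² = 11840481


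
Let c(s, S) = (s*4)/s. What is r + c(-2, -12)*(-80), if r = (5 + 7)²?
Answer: -176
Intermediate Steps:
c(s, S) = 4 (c(s, S) = (4*s)/s = 4)
r = 144 (r = 12² = 144)
r + c(-2, -12)*(-80) = 144 + 4*(-80) = 144 - 320 = -176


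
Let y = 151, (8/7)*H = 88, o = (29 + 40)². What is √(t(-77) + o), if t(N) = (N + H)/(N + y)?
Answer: 69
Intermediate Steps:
o = 4761 (o = 69² = 4761)
H = 77 (H = (7/8)*88 = 77)
t(N) = (77 + N)/(151 + N) (t(N) = (N + 77)/(N + 151) = (77 + N)/(151 + N))
√(t(-77) + o) = √((77 - 77)/(151 - 77) + 4761) = √(0/74 + 4761) = √((1/74)*0 + 4761) = √(0 + 4761) = √4761 = 69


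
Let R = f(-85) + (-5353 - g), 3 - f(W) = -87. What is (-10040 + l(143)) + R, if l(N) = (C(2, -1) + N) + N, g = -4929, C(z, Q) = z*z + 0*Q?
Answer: -10084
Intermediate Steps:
C(z, Q) = z² (C(z, Q) = z² + 0 = z²)
f(W) = 90 (f(W) = 3 - 1*(-87) = 3 + 87 = 90)
l(N) = 4 + 2*N (l(N) = (2² + N) + N = (4 + N) + N = 4 + 2*N)
R = -334 (R = 90 + (-5353 - 1*(-4929)) = 90 + (-5353 + 4929) = 90 - 424 = -334)
(-10040 + l(143)) + R = (-10040 + (4 + 2*143)) - 334 = (-10040 + (4 + 286)) - 334 = (-10040 + 290) - 334 = -9750 - 334 = -10084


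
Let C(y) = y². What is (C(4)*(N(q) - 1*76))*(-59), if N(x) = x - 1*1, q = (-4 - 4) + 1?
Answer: 79296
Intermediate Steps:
q = -7 (q = -8 + 1 = -7)
N(x) = -1 + x (N(x) = x - 1 = -1 + x)
(C(4)*(N(q) - 1*76))*(-59) = (4²*((-1 - 7) - 1*76))*(-59) = (16*(-8 - 76))*(-59) = (16*(-84))*(-59) = -1344*(-59) = 79296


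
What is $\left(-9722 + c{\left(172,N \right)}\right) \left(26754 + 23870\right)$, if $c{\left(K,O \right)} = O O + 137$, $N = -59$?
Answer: $-309008896$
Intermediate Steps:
$c{\left(K,O \right)} = 137 + O^{2}$ ($c{\left(K,O \right)} = O^{2} + 137 = 137 + O^{2}$)
$\left(-9722 + c{\left(172,N \right)}\right) \left(26754 + 23870\right) = \left(-9722 + \left(137 + \left(-59\right)^{2}\right)\right) \left(26754 + 23870\right) = \left(-9722 + \left(137 + 3481\right)\right) 50624 = \left(-9722 + 3618\right) 50624 = \left(-6104\right) 50624 = -309008896$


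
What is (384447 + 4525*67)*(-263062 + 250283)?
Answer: -8787121538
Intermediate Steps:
(384447 + 4525*67)*(-263062 + 250283) = (384447 + 303175)*(-12779) = 687622*(-12779) = -8787121538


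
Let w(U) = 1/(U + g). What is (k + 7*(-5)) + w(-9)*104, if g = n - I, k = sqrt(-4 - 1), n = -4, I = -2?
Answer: -489/11 + I*sqrt(5) ≈ -44.455 + 2.2361*I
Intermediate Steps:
k = I*sqrt(5) (k = sqrt(-5) = I*sqrt(5) ≈ 2.2361*I)
g = -2 (g = -4 - 1*(-2) = -4 + 2 = -2)
w(U) = 1/(-2 + U) (w(U) = 1/(U - 2) = 1/(-2 + U))
(k + 7*(-5)) + w(-9)*104 = (I*sqrt(5) + 7*(-5)) + 104/(-2 - 9) = (I*sqrt(5) - 35) + 104/(-11) = (-35 + I*sqrt(5)) - 1/11*104 = (-35 + I*sqrt(5)) - 104/11 = -489/11 + I*sqrt(5)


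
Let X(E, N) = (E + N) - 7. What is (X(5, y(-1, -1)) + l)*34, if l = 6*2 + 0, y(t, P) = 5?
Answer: 510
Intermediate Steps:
X(E, N) = -7 + E + N
l = 12 (l = 12 + 0 = 12)
(X(5, y(-1, -1)) + l)*34 = ((-7 + 5 + 5) + 12)*34 = (3 + 12)*34 = 15*34 = 510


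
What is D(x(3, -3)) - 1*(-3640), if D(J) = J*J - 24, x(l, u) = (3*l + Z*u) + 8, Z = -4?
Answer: 4457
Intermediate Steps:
x(l, u) = 8 - 4*u + 3*l (x(l, u) = (3*l - 4*u) + 8 = (-4*u + 3*l) + 8 = 8 - 4*u + 3*l)
D(J) = -24 + J² (D(J) = J² - 24 = -24 + J²)
D(x(3, -3)) - 1*(-3640) = (-24 + (8 - 4*(-3) + 3*3)²) - 1*(-3640) = (-24 + (8 + 12 + 9)²) + 3640 = (-24 + 29²) + 3640 = (-24 + 841) + 3640 = 817 + 3640 = 4457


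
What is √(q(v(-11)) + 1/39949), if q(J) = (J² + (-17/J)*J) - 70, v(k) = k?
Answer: √54261408383/39949 ≈ 5.8310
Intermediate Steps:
q(J) = -87 + J² (q(J) = (J² - 17) - 70 = (-17 + J²) - 70 = -87 + J²)
√(q(v(-11)) + 1/39949) = √((-87 + (-11)²) + 1/39949) = √((-87 + 121) + 1/39949) = √(34 + 1/39949) = √(1358267/39949) = √54261408383/39949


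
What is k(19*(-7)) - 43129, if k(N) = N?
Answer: -43262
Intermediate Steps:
k(19*(-7)) - 43129 = 19*(-7) - 43129 = -133 - 43129 = -43262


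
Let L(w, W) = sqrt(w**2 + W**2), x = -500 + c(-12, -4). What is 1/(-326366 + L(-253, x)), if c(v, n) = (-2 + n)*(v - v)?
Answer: -326366/106514451947 - sqrt(314009)/106514451947 ≈ -3.0693e-6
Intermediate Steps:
c(v, n) = 0 (c(v, n) = (-2 + n)*0 = 0)
x = -500 (x = -500 + 0 = -500)
L(w, W) = sqrt(W**2 + w**2)
1/(-326366 + L(-253, x)) = 1/(-326366 + sqrt((-500)**2 + (-253)**2)) = 1/(-326366 + sqrt(250000 + 64009)) = 1/(-326366 + sqrt(314009))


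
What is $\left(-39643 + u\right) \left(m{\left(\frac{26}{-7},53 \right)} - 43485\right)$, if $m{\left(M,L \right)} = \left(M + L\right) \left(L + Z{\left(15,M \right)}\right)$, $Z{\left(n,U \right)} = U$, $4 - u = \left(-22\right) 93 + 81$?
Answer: $\frac{10827184680}{7} \approx 1.5467 \cdot 10^{9}$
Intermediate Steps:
$u = 1969$ ($u = 4 - \left(\left(-22\right) 93 + 81\right) = 4 - \left(-2046 + 81\right) = 4 - -1965 = 4 + 1965 = 1969$)
$m{\left(M,L \right)} = \left(L + M\right)^{2}$ ($m{\left(M,L \right)} = \left(M + L\right) \left(L + M\right) = \left(L + M\right) \left(L + M\right) = \left(L + M\right)^{2}$)
$\left(-39643 + u\right) \left(m{\left(\frac{26}{-7},53 \right)} - 43485\right) = \left(-39643 + 1969\right) \left(\left(53^{2} + \left(\frac{26}{-7}\right)^{2} + 2 \cdot 53 \frac{26}{-7}\right) - 43485\right) = - 37674 \left(\left(2809 + \left(26 \left(- \frac{1}{7}\right)\right)^{2} + 2 \cdot 53 \cdot 26 \left(- \frac{1}{7}\right)\right) - 43485\right) = - 37674 \left(\left(2809 + \left(- \frac{26}{7}\right)^{2} + 2 \cdot 53 \left(- \frac{26}{7}\right)\right) - 43485\right) = - 37674 \left(\left(2809 + \frac{676}{49} - \frac{2756}{7}\right) - 43485\right) = - 37674 \left(\frac{119025}{49} - 43485\right) = \left(-37674\right) \left(- \frac{2011740}{49}\right) = \frac{10827184680}{7}$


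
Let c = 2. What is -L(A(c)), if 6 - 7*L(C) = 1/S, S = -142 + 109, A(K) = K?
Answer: -199/231 ≈ -0.86147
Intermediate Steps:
S = -33
L(C) = 199/231 (L(C) = 6/7 - 1/7/(-33) = 6/7 - 1/7*(-1/33) = 6/7 + 1/231 = 199/231)
-L(A(c)) = -1*199/231 = -199/231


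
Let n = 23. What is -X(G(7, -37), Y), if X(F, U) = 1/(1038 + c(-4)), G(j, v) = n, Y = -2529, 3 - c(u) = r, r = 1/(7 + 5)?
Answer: -12/12491 ≈ -0.00096069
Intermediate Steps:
r = 1/12 ≈ 0.083333
c(u) = 35/12 (c(u) = 3 - 1*1/12 = 3 - 1/12 = 35/12)
G(j, v) = 23
X(F, U) = 12/12491 (X(F, U) = 1/(1038 + 35/12) = 1/(12491/12) = 12/12491)
-X(G(7, -37), Y) = -1*12/12491 = -12/12491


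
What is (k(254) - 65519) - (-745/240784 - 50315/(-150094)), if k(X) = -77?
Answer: -7955257626677/121275952 ≈ -65596.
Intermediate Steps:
(k(254) - 65519) - (-745/240784 - 50315/(-150094)) = (-77 - 65519) - (-745/240784 - 50315/(-150094)) = -65596 - (-745*1/240784 - 50315*(-1/150094)) = -65596 - (-5/1616 + 50315/150094) = -65596 - 1*40279285/121275952 = -65596 - 40279285/121275952 = -7955257626677/121275952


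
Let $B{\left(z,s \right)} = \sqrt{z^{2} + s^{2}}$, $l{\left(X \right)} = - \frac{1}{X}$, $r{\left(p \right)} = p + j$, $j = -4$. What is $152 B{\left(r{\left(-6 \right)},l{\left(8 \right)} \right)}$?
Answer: $19 \sqrt{6401} \approx 1520.1$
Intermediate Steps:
$r{\left(p \right)} = -4 + p$ ($r{\left(p \right)} = p - 4 = -4 + p$)
$B{\left(z,s \right)} = \sqrt{s^{2} + z^{2}}$
$152 B{\left(r{\left(-6 \right)},l{\left(8 \right)} \right)} = 152 \sqrt{\left(- \frac{1}{8}\right)^{2} + \left(-4 - 6\right)^{2}} = 152 \sqrt{\left(\left(-1\right) \frac{1}{8}\right)^{2} + \left(-10\right)^{2}} = 152 \sqrt{\left(- \frac{1}{8}\right)^{2} + 100} = 152 \sqrt{\frac{1}{64} + 100} = 152 \sqrt{\frac{6401}{64}} = 152 \frac{\sqrt{6401}}{8} = 19 \sqrt{6401}$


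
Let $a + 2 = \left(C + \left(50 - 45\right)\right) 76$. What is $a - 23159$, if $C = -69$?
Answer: $-28025$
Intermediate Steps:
$a = -4866$ ($a = -2 + \left(-69 + \left(50 - 45\right)\right) 76 = -2 + \left(-69 + 5\right) 76 = -2 - 4864 = -4866$)
$a - 23159 = -4866 - 23159 = -28025$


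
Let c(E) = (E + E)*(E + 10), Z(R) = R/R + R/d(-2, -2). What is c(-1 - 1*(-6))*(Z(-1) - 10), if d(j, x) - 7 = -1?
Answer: -1375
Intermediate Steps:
d(j, x) = 6 (d(j, x) = 7 - 1 = 6)
Z(R) = 1 + R/6 (Z(R) = R/R + R/6 = 1 + R*(⅙) = 1 + R/6)
c(E) = 2*E*(10 + E) (c(E) = (2*E)*(10 + E) = 2*E*(10 + E))
c(-1 - 1*(-6))*(Z(-1) - 10) = (2*(-1 - 1*(-6))*(10 + (-1 - 1*(-6))))*((1 + (⅙)*(-1)) - 10) = (2*(-1 + 6)*(10 + (-1 + 6)))*((1 - ⅙) - 10) = (2*5*(10 + 5))*(⅚ - 10) = (2*5*15)*(-55/6) = 150*(-55/6) = -1375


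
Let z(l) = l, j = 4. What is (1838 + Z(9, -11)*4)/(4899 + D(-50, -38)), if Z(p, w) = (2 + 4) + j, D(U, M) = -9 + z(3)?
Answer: 626/1631 ≈ 0.38381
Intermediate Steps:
D(U, M) = -6 (D(U, M) = -9 + 3 = -6)
Z(p, w) = 10 (Z(p, w) = (2 + 4) + 4 = 6 + 4 = 10)
(1838 + Z(9, -11)*4)/(4899 + D(-50, -38)) = (1838 + 10*4)/(4899 - 6) = (1838 + 40)/4893 = 1878*(1/4893) = 626/1631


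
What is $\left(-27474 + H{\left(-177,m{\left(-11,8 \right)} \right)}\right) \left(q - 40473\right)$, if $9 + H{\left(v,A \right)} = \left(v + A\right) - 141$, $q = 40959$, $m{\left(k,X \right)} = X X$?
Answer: $-13480182$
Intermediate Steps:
$m{\left(k,X \right)} = X^{2}$
$H{\left(v,A \right)} = -150 + A + v$ ($H{\left(v,A \right)} = -9 - \left(141 - A - v\right) = -9 + \left(-141 + A + v\right) = -150 + A + v$)
$\left(-27474 + H{\left(-177,m{\left(-11,8 \right)} \right)}\right) \left(q - 40473\right) = \left(-27474 - \left(327 - 64\right)\right) \left(40959 - 40473\right) = \left(-27474 - 263\right) 486 = \left(-27737\right) 486 = -13480182$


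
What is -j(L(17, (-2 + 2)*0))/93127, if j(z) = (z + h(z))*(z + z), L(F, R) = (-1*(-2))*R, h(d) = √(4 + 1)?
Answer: 0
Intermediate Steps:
h(d) = √5
L(F, R) = 2*R
j(z) = 2*z*(z + √5) (j(z) = (z + √5)*(z + z) = (z + √5)*(2*z) = 2*z*(z + √5))
-j(L(17, (-2 + 2)*0))/93127 = -2*(2*((-2 + 2)*0))*(2*((-2 + 2)*0) + √5)/93127 = -2*(2*(0*0))*(2*(0*0) + √5)/93127 = -2*(2*0)*(2*0 + √5)/93127 = -2*0*(0 + √5)/93127 = -2*0*√5/93127 = -0/93127 = -1*0 = 0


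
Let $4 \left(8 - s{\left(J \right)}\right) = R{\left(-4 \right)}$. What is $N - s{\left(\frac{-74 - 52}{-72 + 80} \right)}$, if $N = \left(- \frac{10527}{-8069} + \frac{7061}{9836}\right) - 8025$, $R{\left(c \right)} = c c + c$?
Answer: $- \frac{637153953739}{79366684} \approx -8028.0$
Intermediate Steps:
$R{\left(c \right)} = c + c^{2}$ ($R{\left(c \right)} = c^{2} + c = c + c^{2}$)
$N = - \frac{636757120319}{79366684}$ ($N = \left(\left(-10527\right) \left(- \frac{1}{8069}\right) + 7061 \cdot \frac{1}{9836}\right) - 8025 = \left(\frac{10527}{8069} + \frac{7061}{9836}\right) - 8025 = \frac{160518781}{79366684} - 8025 = - \frac{636757120319}{79366684} \approx -8023.0$)
$s{\left(J \right)} = 5$ ($s{\left(J \right)} = 8 - \frac{\left(-4\right) \left(1 - 4\right)}{4} = 8 - \frac{\left(-4\right) \left(-3\right)}{4} = 8 - 3 = 5$)
$N - s{\left(\frac{-74 - 52}{-72 + 80} \right)} = - \frac{636757120319}{79366684} - 5 = - \frac{637153953739}{79366684}$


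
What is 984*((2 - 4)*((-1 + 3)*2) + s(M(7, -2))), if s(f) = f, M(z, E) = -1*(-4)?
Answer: -3936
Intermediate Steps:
M(z, E) = 4
984*((2 - 4)*((-1 + 3)*2) + s(M(7, -2))) = 984*((2 - 4)*((-1 + 3)*2) + 4) = 984*(-4*2 + 4) = 984*(-2*4 + 4) = 984*(-8 + 4) = 984*(-4) = -3936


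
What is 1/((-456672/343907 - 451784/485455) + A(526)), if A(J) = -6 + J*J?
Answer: 166951372685/46190059215373102 ≈ 3.6144e-6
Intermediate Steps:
A(J) = -6 + J²
1/((-456672/343907 - 451784/485455) + A(526)) = 1/((-456672/343907 - 451784/485455) + (-6 + 526²)) = 1/((-456672*1/343907 - 451784*1/485455) + (-6 + 276676)) = 1/((-456672/343907 - 451784/485455) + 276670) = 1/(-377065385848/166951372685 + 276670) = 1/(46190059215373102/166951372685) = 166951372685/46190059215373102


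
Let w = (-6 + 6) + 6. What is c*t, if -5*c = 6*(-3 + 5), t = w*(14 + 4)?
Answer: -1296/5 ≈ -259.20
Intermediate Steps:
w = 6 (w = 0 + 6 = 6)
t = 108 (t = 6*(14 + 4) = 6*18 = 108)
c = -12/5 (c = -6*(-3 + 5)/5 = -6*2/5 = -⅕*12 = -12/5 ≈ -2.4000)
c*t = -12/5*108 = -1296/5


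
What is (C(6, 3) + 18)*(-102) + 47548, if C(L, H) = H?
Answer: 45406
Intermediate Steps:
(C(6, 3) + 18)*(-102) + 47548 = (3 + 18)*(-102) + 47548 = 21*(-102) + 47548 = -2142 + 47548 = 45406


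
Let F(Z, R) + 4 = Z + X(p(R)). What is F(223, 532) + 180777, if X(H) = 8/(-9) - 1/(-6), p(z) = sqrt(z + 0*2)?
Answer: 3257915/18 ≈ 1.8100e+5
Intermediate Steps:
p(z) = sqrt(z) (p(z) = sqrt(z + 0) = sqrt(z))
X(H) = -13/18 (X(H) = 8*(-1/9) - 1*(-1/6) = -8/9 + 1/6 = -13/18)
F(Z, R) = -85/18 + Z (F(Z, R) = -4 + (Z - 13/18) = -4 + (-13/18 + Z) = -85/18 + Z)
F(223, 532) + 180777 = (-85/18 + 223) + 180777 = 3929/18 + 180777 = 3257915/18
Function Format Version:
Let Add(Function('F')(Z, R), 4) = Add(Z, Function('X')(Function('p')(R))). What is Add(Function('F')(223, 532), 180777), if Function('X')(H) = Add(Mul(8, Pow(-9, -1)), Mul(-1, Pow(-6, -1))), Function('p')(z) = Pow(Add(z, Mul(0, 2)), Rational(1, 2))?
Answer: Rational(3257915, 18) ≈ 1.8100e+5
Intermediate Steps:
Function('p')(z) = Pow(z, Rational(1, 2)) (Function('p')(z) = Pow(Add(z, 0), Rational(1, 2)) = Pow(z, Rational(1, 2)))
Function('X')(H) = Rational(-13, 18) (Function('X')(H) = Add(Mul(8, Rational(-1, 9)), Mul(-1, Rational(-1, 6))) = Add(Rational(-8, 9), Rational(1, 6)) = Rational(-13, 18))
Function('F')(Z, R) = Add(Rational(-85, 18), Z) (Function('F')(Z, R) = Add(-4, Add(Z, Rational(-13, 18))) = Add(-4, Add(Rational(-13, 18), Z)) = Add(Rational(-85, 18), Z))
Add(Function('F')(223, 532), 180777) = Add(Add(Rational(-85, 18), 223), 180777) = Add(Rational(3929, 18), 180777) = Rational(3257915, 18)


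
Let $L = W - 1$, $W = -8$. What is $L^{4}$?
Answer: $6561$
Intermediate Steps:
$L = -9$ ($L = -8 - 1 = -9$)
$L^{4} = \left(-9\right)^{4} = 6561$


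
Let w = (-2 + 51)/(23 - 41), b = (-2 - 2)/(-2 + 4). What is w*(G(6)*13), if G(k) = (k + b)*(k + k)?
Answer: -5096/3 ≈ -1698.7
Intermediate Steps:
b = -2 (b = -4/2 = -4*1/2 = -2)
w = -49/18 (w = 49/(-18) = 49*(-1/18) = -49/18 ≈ -2.7222)
G(k) = 2*k*(-2 + k) (G(k) = (k - 2)*(k + k) = (-2 + k)*(2*k) = 2*k*(-2 + k))
w*(G(6)*13) = -49*2*6*(-2 + 6)*13/18 = -49*2*6*4*13/18 = -392*13/3 = -49/18*624 = -5096/3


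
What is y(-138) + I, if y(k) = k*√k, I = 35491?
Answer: 35491 - 138*I*√138 ≈ 35491.0 - 1621.1*I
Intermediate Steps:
y(k) = k^(3/2)
y(-138) + I = (-138)^(3/2) + 35491 = -138*I*√138 + 35491 = 35491 - 138*I*√138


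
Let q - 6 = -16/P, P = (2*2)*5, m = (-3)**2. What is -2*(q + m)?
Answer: -142/5 ≈ -28.400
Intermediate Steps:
m = 9
P = 20 (P = 4*5 = 20)
q = 26/5 (q = 6 - 16/20 = 6 - 16*1/20 = 6 - 4/5 = 26/5 ≈ 5.2000)
-2*(q + m) = -2*(26/5 + 9) = -2*71/5 = -142/5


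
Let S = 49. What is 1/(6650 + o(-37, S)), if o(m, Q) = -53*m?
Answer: 1/8611 ≈ 0.00011613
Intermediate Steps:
1/(6650 + o(-37, S)) = 1/(6650 - 53*(-37)) = 1/(6650 + 1961) = 1/8611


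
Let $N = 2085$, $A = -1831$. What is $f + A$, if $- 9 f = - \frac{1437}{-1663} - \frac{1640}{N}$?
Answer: $- \frac{11427762374}{6241239} \approx -1831.0$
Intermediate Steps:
$f = - \frac{53765}{6241239}$ ($f = - \frac{- \frac{1437}{-1663} - \frac{1640}{2085}}{9} = - \frac{\left(-1437\right) \left(- \frac{1}{1663}\right) - \frac{328}{417}}{9} = - \frac{\frac{1437}{1663} - \frac{328}{417}}{9} = \left(- \frac{1}{9}\right) \frac{53765}{693471} = - \frac{53765}{6241239} \approx -0.0086145$)
$f + A = - \frac{53765}{6241239} - 1831 = - \frac{11427762374}{6241239}$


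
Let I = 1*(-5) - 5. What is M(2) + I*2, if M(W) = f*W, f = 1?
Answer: -18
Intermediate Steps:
M(W) = W (M(W) = 1*W = W)
I = -10 (I = -5 - 5 = -10)
M(2) + I*2 = 2 - 10*2 = 2 - 20 = -18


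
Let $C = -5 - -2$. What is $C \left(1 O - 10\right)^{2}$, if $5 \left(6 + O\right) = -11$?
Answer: $- \frac{24843}{25} \approx -993.72$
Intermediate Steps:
$O = - \frac{41}{5}$ ($O = -6 + \frac{1}{5} \left(-11\right) = -6 - \frac{11}{5} = - \frac{41}{5} \approx -8.2$)
$C = -3$ ($C = -5 + 2 = -3$)
$C \left(1 O - 10\right)^{2} = - 3 \left(1 \left(- \frac{41}{5}\right) - 10\right)^{2} = - 3 \left(- \frac{41}{5} - 10\right)^{2} = - 3 \left(- \frac{91}{5}\right)^{2} = \left(-3\right) \frac{8281}{25} = - \frac{24843}{25}$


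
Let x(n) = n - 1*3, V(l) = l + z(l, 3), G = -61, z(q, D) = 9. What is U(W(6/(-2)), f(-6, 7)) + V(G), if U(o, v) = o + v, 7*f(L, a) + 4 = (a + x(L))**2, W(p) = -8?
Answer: -60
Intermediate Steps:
V(l) = 9 + l (V(l) = l + 9 = 9 + l)
x(n) = -3 + n (x(n) = n - 3 = -3 + n)
f(L, a) = -4/7 + (-3 + L + a)**2/7 (f(L, a) = -4/7 + (a + (-3 + L))**2/7 = -4/7 + (-3 + L + a)**2/7)
U(W(6/(-2)), f(-6, 7)) + V(G) = (-8 + (-4/7 + (-3 - 6 + 7)**2/7)) + (9 - 61) = (-8 + (-4/7 + (1/7)*(-2)**2)) - 52 = (-8 + (-4/7 + (1/7)*4)) - 52 = (-8 + (-4/7 + 4/7)) - 52 = (-8 + 0) - 52 = -8 - 52 = -60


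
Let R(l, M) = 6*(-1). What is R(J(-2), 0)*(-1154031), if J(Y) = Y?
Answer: 6924186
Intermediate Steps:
R(l, M) = -6
R(J(-2), 0)*(-1154031) = -6*(-1154031) = 6924186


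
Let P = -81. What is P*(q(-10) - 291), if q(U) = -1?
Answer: 23652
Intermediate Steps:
P*(q(-10) - 291) = -81*(-1 - 291) = -81*(-292) = 23652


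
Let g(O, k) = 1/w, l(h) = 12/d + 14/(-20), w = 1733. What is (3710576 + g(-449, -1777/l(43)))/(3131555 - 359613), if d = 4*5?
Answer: 6430428209/4803775486 ≈ 1.3386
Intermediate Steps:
d = 20
l(h) = -⅒ (l(h) = 12/20 + 14/(-20) = 12*(1/20) + 14*(-1/20) = ⅗ - 7/10 = -⅒)
g(O, k) = 1/1733
(3710576 + g(-449, -1777/l(43)))/(3131555 - 359613) = (3710576 + 1/1733)/(3131555 - 359613) = (6430428209/1733)/2771942 = (6430428209/1733)*(1/2771942) = 6430428209/4803775486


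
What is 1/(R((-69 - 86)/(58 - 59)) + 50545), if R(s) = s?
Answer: 1/50700 ≈ 1.9724e-5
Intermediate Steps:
1/(R((-69 - 86)/(58 - 59)) + 50545) = 1/((-69 - 86)/(58 - 59) + 50545) = 1/(-155/(-1) + 50545) = 1/(-155*(-1) + 50545) = 1/(155 + 50545) = 1/50700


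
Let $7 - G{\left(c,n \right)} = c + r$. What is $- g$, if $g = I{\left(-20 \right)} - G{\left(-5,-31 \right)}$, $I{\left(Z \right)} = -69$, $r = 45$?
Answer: $36$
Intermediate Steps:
$G{\left(c,n \right)} = -38 - c$ ($G{\left(c,n \right)} = 7 - \left(c + 45\right) = 7 - \left(45 + c\right) = -38 - c$)
$g = -36$ ($g = -69 - \left(-38 - -5\right) = -69 - \left(-38 + 5\right) = -69 - -33 = -69 + 33 = -36$)
$- g = \left(-1\right) \left(-36\right) = 36$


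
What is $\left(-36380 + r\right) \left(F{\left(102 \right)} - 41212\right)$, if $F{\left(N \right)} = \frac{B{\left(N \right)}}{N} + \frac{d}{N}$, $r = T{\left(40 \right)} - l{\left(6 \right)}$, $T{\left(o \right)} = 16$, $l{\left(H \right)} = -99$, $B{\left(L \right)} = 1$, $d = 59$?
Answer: $\frac{25407041410}{17} \approx 1.4945 \cdot 10^{9}$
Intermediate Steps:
$r = 115$ ($r = 16 - -99 = 16 + 99 = 115$)
$F{\left(N \right)} = \frac{60}{N}$ ($F{\left(N \right)} = 1 \frac{1}{N} + \frac{59}{N} = \frac{1}{N} + \frac{59}{N} = \frac{60}{N}$)
$\left(-36380 + r\right) \left(F{\left(102 \right)} - 41212\right) = \left(-36380 + 115\right) \left(\frac{60}{102} - 41212\right) = - 36265 \left(60 \cdot \frac{1}{102} - 41212\right) = - 36265 \left(\frac{10}{17} - 41212\right) = \left(-36265\right) \left(- \frac{700594}{17}\right) = \frac{25407041410}{17}$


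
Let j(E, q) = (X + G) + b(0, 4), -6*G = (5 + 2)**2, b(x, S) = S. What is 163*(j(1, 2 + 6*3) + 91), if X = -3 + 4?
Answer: 85901/6 ≈ 14317.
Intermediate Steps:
G = -49/6 (G = -(5 + 2)**2/6 = -1/6*7**2 = -1/6*49 = -49/6 ≈ -8.1667)
X = 1
j(E, q) = -19/6 (j(E, q) = (1 - 49/6) + 4 = -43/6 + 4 = -19/6)
163*(j(1, 2 + 6*3) + 91) = 163*(-19/6 + 91) = 163*(527/6) = 85901/6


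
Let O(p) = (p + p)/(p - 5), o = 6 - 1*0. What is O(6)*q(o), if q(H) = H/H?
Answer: 12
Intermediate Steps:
o = 6 (o = 6 + 0 = 6)
O(p) = 2*p/(-5 + p) (O(p) = (2*p)/(-5 + p) = 2*p/(-5 + p))
q(H) = 1
O(6)*q(o) = (2*6/(-5 + 6))*1 = (2*6/1)*1 = (2*6*1)*1 = 12*1 = 12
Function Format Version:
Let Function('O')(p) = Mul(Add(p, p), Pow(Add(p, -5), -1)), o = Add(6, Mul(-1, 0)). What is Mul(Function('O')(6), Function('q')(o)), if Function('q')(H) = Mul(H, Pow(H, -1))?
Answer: 12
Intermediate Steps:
o = 6 (o = Add(6, 0) = 6)
Function('O')(p) = Mul(2, p, Pow(Add(-5, p), -1)) (Function('O')(p) = Mul(Mul(2, p), Pow(Add(-5, p), -1)) = Mul(2, p, Pow(Add(-5, p), -1)))
Function('q')(H) = 1
Mul(Function('O')(6), Function('q')(o)) = Mul(Mul(2, 6, Pow(Add(-5, 6), -1)), 1) = Mul(Mul(2, 6, Pow(1, -1)), 1) = Mul(Mul(2, 6, 1), 1) = Mul(12, 1) = 12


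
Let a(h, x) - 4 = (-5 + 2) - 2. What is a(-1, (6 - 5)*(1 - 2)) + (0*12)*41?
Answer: -1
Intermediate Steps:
a(h, x) = -1 (a(h, x) = 4 + ((-5 + 2) - 2) = 4 + (-3 - 2) = 4 - 5 = -1)
a(-1, (6 - 5)*(1 - 2)) + (0*12)*41 = -1 + (0*12)*41 = -1 + 0*41 = -1 + 0 = -1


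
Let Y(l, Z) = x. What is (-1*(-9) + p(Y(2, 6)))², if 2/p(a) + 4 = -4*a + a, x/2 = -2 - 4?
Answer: 21025/256 ≈ 82.129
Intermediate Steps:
x = -12 (x = 2*(-2 - 4) = 2*(-6) = -12)
Y(l, Z) = -12
p(a) = 2/(-4 - 3*a) (p(a) = 2/(-4 + (-4*a + a)) = 2/(-4 - 3*a))
(-1*(-9) + p(Y(2, 6)))² = (-1*(-9) - 2/(4 + 3*(-12)))² = (9 - 2/(4 - 36))² = (9 - 2/(-32))² = (9 - 2*(-1/32))² = (9 + 1/16)² = (145/16)² = 21025/256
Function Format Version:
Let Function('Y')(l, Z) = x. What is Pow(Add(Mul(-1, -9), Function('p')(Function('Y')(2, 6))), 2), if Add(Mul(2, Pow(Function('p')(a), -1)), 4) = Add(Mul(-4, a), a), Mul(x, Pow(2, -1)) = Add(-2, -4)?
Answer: Rational(21025, 256) ≈ 82.129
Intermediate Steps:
x = -12 (x = Mul(2, Add(-2, -4)) = Mul(2, -6) = -12)
Function('Y')(l, Z) = -12
Function('p')(a) = Mul(2, Pow(Add(-4, Mul(-3, a)), -1)) (Function('p')(a) = Mul(2, Pow(Add(-4, Add(Mul(-4, a), a)), -1)) = Mul(2, Pow(Add(-4, Mul(-3, a)), -1)))
Pow(Add(Mul(-1, -9), Function('p')(Function('Y')(2, 6))), 2) = Pow(Add(Mul(-1, -9), Mul(-2, Pow(Add(4, Mul(3, -12)), -1))), 2) = Pow(Add(9, Mul(-2, Pow(Add(4, -36), -1))), 2) = Pow(Add(9, Mul(-2, Pow(-32, -1))), 2) = Pow(Add(9, Mul(-2, Rational(-1, 32))), 2) = Pow(Add(9, Rational(1, 16)), 2) = Pow(Rational(145, 16), 2) = Rational(21025, 256)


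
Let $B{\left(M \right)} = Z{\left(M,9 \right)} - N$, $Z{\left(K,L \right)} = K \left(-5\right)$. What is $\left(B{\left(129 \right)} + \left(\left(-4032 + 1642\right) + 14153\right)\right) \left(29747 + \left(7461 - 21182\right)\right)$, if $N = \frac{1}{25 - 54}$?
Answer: $\frac{5167150998}{29} \approx 1.7818 \cdot 10^{8}$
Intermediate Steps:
$N = - \frac{1}{29}$ ($N = \frac{1}{-29} = - \frac{1}{29} \approx -0.034483$)
$Z{\left(K,L \right)} = - 5 K$
$B{\left(M \right)} = \frac{1}{29} - 5 M$ ($B{\left(M \right)} = - 5 M - - \frac{1}{29} = - 5 M + \frac{1}{29} = \frac{1}{29} - 5 M$)
$\left(B{\left(129 \right)} + \left(\left(-4032 + 1642\right) + 14153\right)\right) \left(29747 + \left(7461 - 21182\right)\right) = \left(\left(\frac{1}{29} - 645\right) + \left(\left(-4032 + 1642\right) + 14153\right)\right) \left(29747 + \left(7461 - 21182\right)\right) = \left(\left(\frac{1}{29} - 645\right) + \left(-2390 + 14153\right)\right) \left(29747 + \left(7461 - 21182\right)\right) = \left(- \frac{18704}{29} + 11763\right) \left(29747 - 13721\right) = \frac{322423}{29} \cdot 16026 = \frac{5167150998}{29}$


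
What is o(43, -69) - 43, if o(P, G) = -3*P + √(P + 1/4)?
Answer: -172 + √173/2 ≈ -165.42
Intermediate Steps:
o(P, G) = √(¼ + P) - 3*P (o(P, G) = -3*P + √(P + ¼) = -3*P + √(¼ + P) = √(¼ + P) - 3*P)
o(43, -69) - 43 = (√(1 + 4*43)/2 - 3*43) - 43 = (√(1 + 172)/2 - 129) - 43 = (√173/2 - 129) - 43 = (-129 + √173/2) - 43 = -172 + √173/2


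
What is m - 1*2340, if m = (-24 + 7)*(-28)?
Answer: -1864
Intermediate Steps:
m = 476 (m = -17*(-28) = 476)
m - 1*2340 = 476 - 1*2340 = 476 - 2340 = -1864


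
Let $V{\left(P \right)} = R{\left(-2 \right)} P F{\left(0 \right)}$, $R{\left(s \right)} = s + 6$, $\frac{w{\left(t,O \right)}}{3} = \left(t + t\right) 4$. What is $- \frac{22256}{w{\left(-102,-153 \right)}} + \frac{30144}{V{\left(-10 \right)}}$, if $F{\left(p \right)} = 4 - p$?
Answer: $- \frac{137171}{765} \approx -179.31$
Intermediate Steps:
$w{\left(t,O \right)} = 24 t$ ($w{\left(t,O \right)} = 3 \left(t + t\right) 4 = 3 \cdot 2 t 4 = 3 \cdot 8 t = 24 t$)
$R{\left(s \right)} = 6 + s$
$V{\left(P \right)} = 16 P$ ($V{\left(P \right)} = \left(6 - 2\right) P \left(4 - 0\right) = 4 P \left(4 + 0\right) = 4 P 4 = 16 P$)
$- \frac{22256}{w{\left(-102,-153 \right)}} + \frac{30144}{V{\left(-10 \right)}} = - \frac{22256}{24 \left(-102\right)} + \frac{30144}{16 \left(-10\right)} = - \frac{22256}{-2448} + \frac{30144}{-160} = \left(-22256\right) \left(- \frac{1}{2448}\right) + 30144 \left(- \frac{1}{160}\right) = \frac{1391}{153} - \frac{942}{5} = - \frac{137171}{765}$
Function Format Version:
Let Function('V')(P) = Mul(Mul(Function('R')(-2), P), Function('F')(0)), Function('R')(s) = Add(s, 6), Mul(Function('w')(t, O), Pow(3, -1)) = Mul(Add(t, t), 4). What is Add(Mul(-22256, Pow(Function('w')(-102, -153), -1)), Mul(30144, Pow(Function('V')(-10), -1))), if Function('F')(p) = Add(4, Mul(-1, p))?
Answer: Rational(-137171, 765) ≈ -179.31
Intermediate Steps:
Function('w')(t, O) = Mul(24, t) (Function('w')(t, O) = Mul(3, Mul(Add(t, t), 4)) = Mul(3, Mul(Mul(2, t), 4)) = Mul(3, Mul(8, t)) = Mul(24, t))
Function('R')(s) = Add(6, s)
Function('V')(P) = Mul(16, P) (Function('V')(P) = Mul(Mul(Add(6, -2), P), Add(4, Mul(-1, 0))) = Mul(Mul(4, P), Add(4, 0)) = Mul(Mul(4, P), 4) = Mul(16, P))
Add(Mul(-22256, Pow(Function('w')(-102, -153), -1)), Mul(30144, Pow(Function('V')(-10), -1))) = Add(Mul(-22256, Pow(Mul(24, -102), -1)), Mul(30144, Pow(Mul(16, -10), -1))) = Add(Mul(-22256, Pow(-2448, -1)), Mul(30144, Pow(-160, -1))) = Add(Mul(-22256, Rational(-1, 2448)), Mul(30144, Rational(-1, 160))) = Add(Rational(1391, 153), Rational(-942, 5)) = Rational(-137171, 765)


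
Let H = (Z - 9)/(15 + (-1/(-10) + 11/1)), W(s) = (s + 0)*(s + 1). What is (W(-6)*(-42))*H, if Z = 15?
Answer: -8400/29 ≈ -289.66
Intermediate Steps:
W(s) = s*(1 + s)
H = 20/87 (H = (15 - 9)/(15 + (-1/(-10) + 11/1)) = 6/(15 + (-1*(-⅒) + 11*1)) = 6/(15 + (⅒ + 11)) = 6/(15 + 111/10) = 6/(261/10) = 6*(10/261) = 20/87 ≈ 0.22989)
(W(-6)*(-42))*H = (-6*(1 - 6)*(-42))*(20/87) = (-6*(-5)*(-42))*(20/87) = (30*(-42))*(20/87) = -1260*20/87 = -8400/29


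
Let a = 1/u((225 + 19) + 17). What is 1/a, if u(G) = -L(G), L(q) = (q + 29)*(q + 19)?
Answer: -81200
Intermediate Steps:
L(q) = (19 + q)*(29 + q) (L(q) = (29 + q)*(19 + q) = (19 + q)*(29 + q))
u(G) = -551 - G**2 - 48*G (u(G) = -(551 + G**2 + 48*G) = -551 - G**2 - 48*G)
a = -1/81200 (a = 1/(-551 - ((225 + 19) + 17)**2 - 48*((225 + 19) + 17)) = 1/(-551 - (244 + 17)**2 - 48*(244 + 17)) = 1/(-551 - 1*261**2 - 48*261) = 1/(-551 - 1*68121 - 12528) = 1/(-551 - 68121 - 12528) = 1/(-81200) = -1/81200 ≈ -1.2315e-5)
1/a = 1/(-1/81200) = -81200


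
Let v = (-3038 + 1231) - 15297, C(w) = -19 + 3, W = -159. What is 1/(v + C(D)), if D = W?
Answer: -1/17120 ≈ -5.8411e-5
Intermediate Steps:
D = -159
C(w) = -16
v = -17104 (v = -1807 - 15297 = -17104)
1/(v + C(D)) = 1/(-17104 - 16) = 1/(-17120) = -1/17120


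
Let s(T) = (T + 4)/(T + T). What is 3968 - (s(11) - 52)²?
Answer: 645871/484 ≈ 1334.4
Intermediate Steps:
s(T) = (4 + T)/(2*T) (s(T) = (4 + T)/((2*T)) = (4 + T)*(1/(2*T)) = (4 + T)/(2*T))
3968 - (s(11) - 52)² = 3968 - ((½)*(4 + 11)/11 - 52)² = 3968 - ((½)*(1/11)*15 - 52)² = 3968 - (15/22 - 52)² = 3968 - (-1129/22)² = 3968 - 1*1274641/484 = 3968 - 1274641/484 = 645871/484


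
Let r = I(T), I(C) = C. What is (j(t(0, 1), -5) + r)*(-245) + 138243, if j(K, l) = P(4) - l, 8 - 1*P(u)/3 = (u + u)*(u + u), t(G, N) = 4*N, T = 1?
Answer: 177933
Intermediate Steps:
P(u) = 24 - 12*u**2 (P(u) = 24 - 3*(u + u)*(u + u) = 24 - 3*2*u*2*u = 24 - 12*u**2)
j(K, l) = -168 - l (j(K, l) = (24 - 12*4**2) - l = (24 - 12*16) - l = (24 - 192) - l = -168 - l)
r = 1
(j(t(0, 1), -5) + r)*(-245) + 138243 = ((-168 - 1*(-5)) + 1)*(-245) + 138243 = ((-168 + 5) + 1)*(-245) + 138243 = (-163 + 1)*(-245) + 138243 = -162*(-245) + 138243 = 39690 + 138243 = 177933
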